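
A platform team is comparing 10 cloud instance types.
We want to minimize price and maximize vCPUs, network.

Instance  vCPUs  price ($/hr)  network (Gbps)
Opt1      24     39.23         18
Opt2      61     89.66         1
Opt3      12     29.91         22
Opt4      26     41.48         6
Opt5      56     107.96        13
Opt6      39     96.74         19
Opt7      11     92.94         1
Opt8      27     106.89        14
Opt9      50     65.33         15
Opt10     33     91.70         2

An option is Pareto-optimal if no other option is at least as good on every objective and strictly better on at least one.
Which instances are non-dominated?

Opt1, Opt2, Opt3, Opt4, Opt5, Opt6, Opt9

Opt1: not dominated.
Opt2: not dominated (best vCPUs).
Opt3: not dominated (best price).
Opt4: not dominated.
Opt5: not dominated.
Opt6: not dominated.
Opt7: dominated by Opt1 (vCPUs 24≥11, price 39.23≤92.94, network 18≥1).
Opt8: dominated by Opt6 (vCPUs 39≥27, price 96.74≤106.89, network 19≥14).
Opt9: not dominated.
Opt10: dominated by Opt9 (vCPUs 50≥33, price 65.33≤91.70, network 15≥2).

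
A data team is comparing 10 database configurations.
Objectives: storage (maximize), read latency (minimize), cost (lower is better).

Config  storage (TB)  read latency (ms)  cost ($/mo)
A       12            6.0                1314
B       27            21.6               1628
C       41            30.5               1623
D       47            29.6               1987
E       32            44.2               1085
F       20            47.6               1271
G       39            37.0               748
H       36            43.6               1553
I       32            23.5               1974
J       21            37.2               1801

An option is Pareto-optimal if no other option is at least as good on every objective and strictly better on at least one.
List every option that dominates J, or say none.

B, C, G

B: storage 27≥21, read latency 21.6≤37.2, cost 1628≤1801 — dominates J.
C: storage 41≥21, read latency 30.5≤37.2, cost 1623≤1801 — dominates J.
G: storage 39≥21, read latency 37.0≤37.2, cost 748≤1801 — dominates J.
Others (A, D, E, F, H, I) are each worse than J on at least one objective.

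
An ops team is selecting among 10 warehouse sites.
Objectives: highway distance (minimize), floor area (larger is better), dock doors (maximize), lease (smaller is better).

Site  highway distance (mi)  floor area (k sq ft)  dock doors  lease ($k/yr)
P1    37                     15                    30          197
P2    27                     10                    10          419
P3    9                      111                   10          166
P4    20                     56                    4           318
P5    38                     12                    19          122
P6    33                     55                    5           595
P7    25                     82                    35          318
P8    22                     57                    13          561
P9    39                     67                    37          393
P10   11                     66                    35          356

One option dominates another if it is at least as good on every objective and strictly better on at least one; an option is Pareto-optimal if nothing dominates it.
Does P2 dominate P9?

No

P2 vs P9: P2 is worse on floor area (10 vs 67), so it does not dominate P9.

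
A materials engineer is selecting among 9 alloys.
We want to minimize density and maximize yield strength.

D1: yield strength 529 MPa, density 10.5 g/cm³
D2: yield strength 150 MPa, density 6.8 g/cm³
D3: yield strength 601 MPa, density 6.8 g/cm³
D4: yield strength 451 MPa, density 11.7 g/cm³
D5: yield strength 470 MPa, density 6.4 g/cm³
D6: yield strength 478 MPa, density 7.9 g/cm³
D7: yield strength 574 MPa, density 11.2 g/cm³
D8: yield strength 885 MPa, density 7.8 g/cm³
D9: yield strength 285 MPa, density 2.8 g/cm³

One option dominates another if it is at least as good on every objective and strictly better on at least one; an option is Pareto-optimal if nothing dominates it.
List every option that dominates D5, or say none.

D1: worse on density (10.5 vs 6.4).
D2: worse on yield strength (150 vs 470).
D3: worse on density (6.8 vs 6.4).
D4: worse on yield strength (451 vs 470).
D6: worse on density (7.9 vs 6.4).
D7: worse on density (11.2 vs 6.4).
D8: worse on density (7.8 vs 6.4).
D9: worse on yield strength (285 vs 470).
No option dominates D5.

none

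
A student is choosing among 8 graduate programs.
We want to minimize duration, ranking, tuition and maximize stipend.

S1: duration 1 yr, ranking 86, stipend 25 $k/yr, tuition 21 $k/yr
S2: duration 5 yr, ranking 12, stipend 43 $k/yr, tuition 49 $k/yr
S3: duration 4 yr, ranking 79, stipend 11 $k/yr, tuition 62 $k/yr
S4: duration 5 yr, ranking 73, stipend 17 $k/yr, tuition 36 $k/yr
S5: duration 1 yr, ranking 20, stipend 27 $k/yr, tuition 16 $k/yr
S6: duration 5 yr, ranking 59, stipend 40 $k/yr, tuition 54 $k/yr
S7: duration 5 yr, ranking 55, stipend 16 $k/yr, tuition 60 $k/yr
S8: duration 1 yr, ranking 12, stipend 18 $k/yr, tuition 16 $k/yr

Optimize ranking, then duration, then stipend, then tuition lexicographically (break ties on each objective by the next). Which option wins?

First minimize ranking: best is 12, kept {S2, S8}.
Then minimize duration: best is 1, kept {S8}.

S8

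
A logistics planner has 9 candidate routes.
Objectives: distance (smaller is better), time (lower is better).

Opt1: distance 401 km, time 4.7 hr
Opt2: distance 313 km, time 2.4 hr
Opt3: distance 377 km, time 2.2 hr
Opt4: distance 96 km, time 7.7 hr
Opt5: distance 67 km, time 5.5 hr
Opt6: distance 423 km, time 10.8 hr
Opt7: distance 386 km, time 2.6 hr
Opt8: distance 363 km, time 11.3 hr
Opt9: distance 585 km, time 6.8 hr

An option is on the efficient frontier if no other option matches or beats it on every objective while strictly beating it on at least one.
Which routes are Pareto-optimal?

Opt1: dominated by Opt2 (distance 313≤401, time 2.4≤4.7).
Opt2: not dominated.
Opt3: not dominated (best time).
Opt4: dominated by Opt5 (distance 67≤96, time 5.5≤7.7).
Opt5: not dominated (best distance).
Opt6: dominated by Opt1 (distance 401≤423, time 4.7≤10.8).
Opt7: dominated by Opt2 (distance 313≤386, time 2.4≤2.6).
Opt8: dominated by Opt2 (distance 313≤363, time 2.4≤11.3).
Opt9: dominated by Opt1 (distance 401≤585, time 4.7≤6.8).

Opt2, Opt3, Opt5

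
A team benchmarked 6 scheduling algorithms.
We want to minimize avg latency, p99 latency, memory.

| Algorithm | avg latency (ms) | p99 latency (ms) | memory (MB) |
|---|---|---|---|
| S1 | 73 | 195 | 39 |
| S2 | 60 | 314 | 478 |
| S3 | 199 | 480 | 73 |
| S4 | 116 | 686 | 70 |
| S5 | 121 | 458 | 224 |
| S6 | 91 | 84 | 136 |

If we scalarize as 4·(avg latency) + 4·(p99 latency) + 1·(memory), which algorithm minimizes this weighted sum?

S6

S1: 4·73 + 4·195 + 1·39 = 1111
S2: 4·60 + 4·314 + 1·478 = 1974
S3: 4·199 + 4·480 + 1·73 = 2789
S4: 4·116 + 4·686 + 1·70 = 3278
S5: 4·121 + 4·458 + 1·224 = 2540
S6: 4·91 + 4·84 + 1·136 = 836
Lowest: S6 at 836.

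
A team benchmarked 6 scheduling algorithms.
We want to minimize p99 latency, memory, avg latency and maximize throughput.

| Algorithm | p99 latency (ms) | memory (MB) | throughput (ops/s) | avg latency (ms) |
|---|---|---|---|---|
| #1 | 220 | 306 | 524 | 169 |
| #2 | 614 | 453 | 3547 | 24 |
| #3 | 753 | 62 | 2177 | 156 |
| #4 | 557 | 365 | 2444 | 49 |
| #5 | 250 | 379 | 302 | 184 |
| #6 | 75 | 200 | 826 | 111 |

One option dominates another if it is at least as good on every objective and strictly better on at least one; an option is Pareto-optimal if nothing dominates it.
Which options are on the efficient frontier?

#2, #3, #4, #6

#1: dominated by #6 (p99 latency 75≤220, memory 200≤306, throughput 826≥524, avg latency 111≤169).
#2: not dominated (best throughput).
#3: not dominated (best memory).
#4: not dominated.
#5: dominated by #1 (p99 latency 220≤250, memory 306≤379, throughput 524≥302, avg latency 169≤184).
#6: not dominated (best p99 latency).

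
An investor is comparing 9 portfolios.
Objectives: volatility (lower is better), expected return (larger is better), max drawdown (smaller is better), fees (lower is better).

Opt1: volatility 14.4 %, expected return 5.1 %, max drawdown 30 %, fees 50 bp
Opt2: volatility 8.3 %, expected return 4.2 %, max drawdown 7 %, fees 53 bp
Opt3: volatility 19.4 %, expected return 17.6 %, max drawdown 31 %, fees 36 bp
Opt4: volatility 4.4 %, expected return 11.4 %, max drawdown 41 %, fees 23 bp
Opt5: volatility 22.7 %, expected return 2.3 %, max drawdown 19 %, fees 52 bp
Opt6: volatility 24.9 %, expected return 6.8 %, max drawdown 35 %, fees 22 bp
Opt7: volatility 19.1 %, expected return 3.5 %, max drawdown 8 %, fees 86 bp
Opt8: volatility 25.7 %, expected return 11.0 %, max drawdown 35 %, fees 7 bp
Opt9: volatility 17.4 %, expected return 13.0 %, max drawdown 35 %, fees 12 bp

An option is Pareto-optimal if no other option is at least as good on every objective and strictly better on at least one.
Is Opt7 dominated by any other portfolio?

Yes

Opt2 vs Opt7: volatility 8.3≤19.1, expected return 4.2≥3.5, max drawdown 7≤8, fees 53≤86 — Opt2 is at least as good on every objective and strictly better on at least one, so Opt2 dominates Opt7.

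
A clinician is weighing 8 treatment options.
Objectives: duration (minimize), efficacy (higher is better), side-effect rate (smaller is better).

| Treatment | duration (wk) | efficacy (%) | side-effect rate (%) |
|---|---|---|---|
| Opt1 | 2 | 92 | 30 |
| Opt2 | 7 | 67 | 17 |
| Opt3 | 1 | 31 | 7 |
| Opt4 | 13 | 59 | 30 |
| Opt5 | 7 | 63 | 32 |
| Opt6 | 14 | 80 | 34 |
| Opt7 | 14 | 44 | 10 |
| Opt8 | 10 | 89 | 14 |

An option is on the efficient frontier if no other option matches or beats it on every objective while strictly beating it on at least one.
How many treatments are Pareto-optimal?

5

Opt1: not dominated (best efficacy).
Opt2: not dominated.
Opt3: not dominated (best duration).
Opt4: dominated by Opt1 (duration 2≤13, efficacy 92≥59, side-effect rate 30≤30).
Opt5: dominated by Opt1 (duration 2≤7, efficacy 92≥63, side-effect rate 30≤32).
Opt6: dominated by Opt1 (duration 2≤14, efficacy 92≥80, side-effect rate 30≤34).
Opt7: not dominated.
Opt8: not dominated.
Pareto-optimal: Opt1, Opt2, Opt3, Opt7, Opt8 → 5.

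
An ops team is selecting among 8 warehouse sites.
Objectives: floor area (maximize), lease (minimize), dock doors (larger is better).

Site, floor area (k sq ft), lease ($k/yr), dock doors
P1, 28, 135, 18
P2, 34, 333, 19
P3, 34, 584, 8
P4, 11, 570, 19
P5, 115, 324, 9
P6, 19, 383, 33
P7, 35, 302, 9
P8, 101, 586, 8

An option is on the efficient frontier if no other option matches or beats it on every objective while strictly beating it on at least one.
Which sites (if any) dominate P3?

P2: floor area 34≥34, lease 333≤584, dock doors 19≥8 — dominates P3.
P5: floor area 115≥34, lease 324≤584, dock doors 9≥8 — dominates P3.
P7: floor area 35≥34, lease 302≤584, dock doors 9≥8 — dominates P3.
Others (P1, P4, P6, P8) are each worse than P3 on at least one objective.

P2, P5, P7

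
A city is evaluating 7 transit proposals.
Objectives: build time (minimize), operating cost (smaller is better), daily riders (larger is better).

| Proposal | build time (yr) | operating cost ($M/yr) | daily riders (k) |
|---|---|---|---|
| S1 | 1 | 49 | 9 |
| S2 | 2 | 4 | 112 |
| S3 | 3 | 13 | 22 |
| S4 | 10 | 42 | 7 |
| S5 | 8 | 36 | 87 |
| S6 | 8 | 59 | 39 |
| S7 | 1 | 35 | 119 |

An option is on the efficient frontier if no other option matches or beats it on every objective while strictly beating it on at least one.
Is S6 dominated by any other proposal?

Yes

S2 vs S6: build time 2≤8, operating cost 4≤59, daily riders 112≥39 — S2 is at least as good on every objective and strictly better on at least one, so S2 dominates S6.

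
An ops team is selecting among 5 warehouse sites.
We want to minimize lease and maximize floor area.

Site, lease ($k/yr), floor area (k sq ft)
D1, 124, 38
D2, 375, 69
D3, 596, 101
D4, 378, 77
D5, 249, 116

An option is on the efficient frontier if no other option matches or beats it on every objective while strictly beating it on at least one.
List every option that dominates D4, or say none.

D5: lease 249≤378, floor area 116≥77 — dominates D4.
Others (D1, D2, D3) are each worse than D4 on at least one objective.

D5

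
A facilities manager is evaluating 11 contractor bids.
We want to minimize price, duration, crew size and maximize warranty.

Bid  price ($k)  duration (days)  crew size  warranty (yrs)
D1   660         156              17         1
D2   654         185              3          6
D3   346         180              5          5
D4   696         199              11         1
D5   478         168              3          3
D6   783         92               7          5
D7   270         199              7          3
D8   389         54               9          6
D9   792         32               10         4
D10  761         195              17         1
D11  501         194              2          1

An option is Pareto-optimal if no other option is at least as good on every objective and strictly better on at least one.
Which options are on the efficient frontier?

D2, D3, D5, D6, D7, D8, D9, D11

D1: dominated by D8 (price 389≤660, duration 54≤156, crew size 9≤17, warranty 6≥1).
D2: not dominated.
D3: not dominated.
D4: dominated by D2 (price 654≤696, duration 185≤199, crew size 3≤11, warranty 6≥1).
D5: not dominated.
D6: not dominated.
D7: not dominated (best price).
D8: not dominated.
D9: not dominated (best duration).
D10: dominated by D1 (price 660≤761, duration 156≤195, crew size 17≤17, warranty 1≥1).
D11: not dominated (best crew size).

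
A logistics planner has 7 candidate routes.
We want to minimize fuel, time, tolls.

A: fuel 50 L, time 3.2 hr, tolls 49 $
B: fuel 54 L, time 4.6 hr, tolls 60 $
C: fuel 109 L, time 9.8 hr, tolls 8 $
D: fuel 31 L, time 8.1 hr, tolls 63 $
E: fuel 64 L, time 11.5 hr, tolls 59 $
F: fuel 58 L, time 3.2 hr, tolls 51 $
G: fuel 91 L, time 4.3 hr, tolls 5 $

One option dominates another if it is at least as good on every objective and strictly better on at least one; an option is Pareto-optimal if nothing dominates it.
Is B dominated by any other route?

A vs B: fuel 50≤54, time 3.2≤4.6, tolls 49≤60 — A is at least as good on every objective and strictly better on at least one, so A dominates B.

Yes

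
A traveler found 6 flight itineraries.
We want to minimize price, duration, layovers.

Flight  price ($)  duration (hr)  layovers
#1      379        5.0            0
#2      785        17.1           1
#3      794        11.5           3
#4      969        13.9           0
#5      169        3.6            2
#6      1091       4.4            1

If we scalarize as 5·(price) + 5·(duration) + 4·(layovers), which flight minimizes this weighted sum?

#1: 5·379 + 5·5.0 + 4·0 = 1920.0
#2: 5·785 + 5·17.1 + 4·1 = 4014.5
#3: 5·794 + 5·11.5 + 4·3 = 4039.5
#4: 5·969 + 5·13.9 + 4·0 = 4914.5
#5: 5·169 + 5·3.6 + 4·2 = 871.0
#6: 5·1091 + 5·4.4 + 4·1 = 5481.0
Lowest: #5 at 871.0.

#5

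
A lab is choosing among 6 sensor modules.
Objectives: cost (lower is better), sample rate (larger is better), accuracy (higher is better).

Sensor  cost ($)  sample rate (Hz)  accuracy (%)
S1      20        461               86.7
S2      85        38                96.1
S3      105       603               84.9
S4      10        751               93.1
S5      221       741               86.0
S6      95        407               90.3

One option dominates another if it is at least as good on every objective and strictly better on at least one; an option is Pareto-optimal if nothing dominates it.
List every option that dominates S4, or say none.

S1: worse on cost (20 vs 10).
S2: worse on cost (85 vs 10).
S3: worse on cost (105 vs 10).
S5: worse on cost (221 vs 10).
S6: worse on cost (95 vs 10).
No option dominates S4.

none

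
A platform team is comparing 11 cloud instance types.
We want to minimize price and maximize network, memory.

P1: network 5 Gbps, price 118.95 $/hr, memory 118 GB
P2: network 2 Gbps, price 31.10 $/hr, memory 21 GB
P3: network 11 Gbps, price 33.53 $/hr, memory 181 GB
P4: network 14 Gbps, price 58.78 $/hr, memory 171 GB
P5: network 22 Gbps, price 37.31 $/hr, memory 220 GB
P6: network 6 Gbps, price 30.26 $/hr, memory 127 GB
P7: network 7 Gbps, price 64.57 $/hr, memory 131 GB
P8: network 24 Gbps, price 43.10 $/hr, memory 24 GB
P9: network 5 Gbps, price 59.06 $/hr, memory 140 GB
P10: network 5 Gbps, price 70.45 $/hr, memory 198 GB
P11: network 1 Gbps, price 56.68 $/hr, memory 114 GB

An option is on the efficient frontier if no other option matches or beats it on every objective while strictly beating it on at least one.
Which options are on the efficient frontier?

P3, P5, P6, P8

P1: dominated by P3 (network 11≥5, price 33.53≤118.95, memory 181≥118).
P2: dominated by P6 (network 6≥2, price 30.26≤31.10, memory 127≥21).
P3: not dominated.
P4: dominated by P5 (network 22≥14, price 37.31≤58.78, memory 220≥171).
P5: not dominated (best memory).
P6: not dominated (best price).
P7: dominated by P3 (network 11≥7, price 33.53≤64.57, memory 181≥131).
P8: not dominated (best network).
P9: dominated by P3 (network 11≥5, price 33.53≤59.06, memory 181≥140).
P10: dominated by P5 (network 22≥5, price 37.31≤70.45, memory 220≥198).
P11: dominated by P3 (network 11≥1, price 33.53≤56.68, memory 181≥114).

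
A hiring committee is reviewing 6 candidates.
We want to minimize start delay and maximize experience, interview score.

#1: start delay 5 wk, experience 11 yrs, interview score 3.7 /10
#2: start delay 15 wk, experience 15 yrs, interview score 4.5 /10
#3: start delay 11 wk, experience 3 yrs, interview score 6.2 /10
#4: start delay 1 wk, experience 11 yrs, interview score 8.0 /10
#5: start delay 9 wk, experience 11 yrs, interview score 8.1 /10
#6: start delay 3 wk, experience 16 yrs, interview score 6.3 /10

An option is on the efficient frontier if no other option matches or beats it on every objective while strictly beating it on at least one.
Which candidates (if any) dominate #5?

#1: worse on interview score (3.7 vs 8.1).
#2: worse on start delay (15 vs 9).
#3: worse on start delay (11 vs 9).
#4: worse on interview score (8.0 vs 8.1).
#6: worse on interview score (6.3 vs 8.1).
No option dominates #5.

none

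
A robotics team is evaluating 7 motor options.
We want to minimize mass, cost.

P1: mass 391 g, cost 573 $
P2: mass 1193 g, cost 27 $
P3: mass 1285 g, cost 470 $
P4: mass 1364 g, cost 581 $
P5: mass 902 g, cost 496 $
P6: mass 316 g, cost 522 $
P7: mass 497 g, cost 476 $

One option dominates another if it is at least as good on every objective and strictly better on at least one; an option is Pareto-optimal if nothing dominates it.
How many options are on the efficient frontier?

P1: dominated by P6 (mass 316≤391, cost 522≤573).
P2: not dominated (best cost).
P3: dominated by P2 (mass 1193≤1285, cost 27≤470).
P4: dominated by P1 (mass 391≤1364, cost 573≤581).
P5: dominated by P7 (mass 497≤902, cost 476≤496).
P6: not dominated (best mass).
P7: not dominated.
Pareto-optimal: P2, P6, P7 → 3.

3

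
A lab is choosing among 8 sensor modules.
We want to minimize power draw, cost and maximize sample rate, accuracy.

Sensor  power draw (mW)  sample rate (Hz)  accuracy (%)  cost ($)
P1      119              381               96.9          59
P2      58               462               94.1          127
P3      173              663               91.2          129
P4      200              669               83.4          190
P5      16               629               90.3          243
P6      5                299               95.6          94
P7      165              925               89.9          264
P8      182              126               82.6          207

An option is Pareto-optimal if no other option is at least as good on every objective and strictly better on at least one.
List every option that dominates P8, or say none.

P1, P2, P3, P6

P1: power draw 119≤182, sample rate 381≥126, accuracy 96.9≥82.6, cost 59≤207 — dominates P8.
P2: power draw 58≤182, sample rate 462≥126, accuracy 94.1≥82.6, cost 127≤207 — dominates P8.
P3: power draw 173≤182, sample rate 663≥126, accuracy 91.2≥82.6, cost 129≤207 — dominates P8.
P6: power draw 5≤182, sample rate 299≥126, accuracy 95.6≥82.6, cost 94≤207 — dominates P8.
Others (P4, P5, P7) are each worse than P8 on at least one objective.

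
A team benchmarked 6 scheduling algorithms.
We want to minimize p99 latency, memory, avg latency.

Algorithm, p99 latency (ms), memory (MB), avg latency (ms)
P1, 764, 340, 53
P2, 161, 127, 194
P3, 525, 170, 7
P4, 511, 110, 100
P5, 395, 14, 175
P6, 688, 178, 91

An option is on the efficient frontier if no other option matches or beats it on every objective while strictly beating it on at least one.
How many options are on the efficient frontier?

4

P1: dominated by P3 (p99 latency 525≤764, memory 170≤340, avg latency 7≤53).
P2: not dominated (best p99 latency).
P3: not dominated (best avg latency).
P4: not dominated.
P5: not dominated (best memory).
P6: dominated by P3 (p99 latency 525≤688, memory 170≤178, avg latency 7≤91).
Pareto-optimal: P2, P3, P4, P5 → 4.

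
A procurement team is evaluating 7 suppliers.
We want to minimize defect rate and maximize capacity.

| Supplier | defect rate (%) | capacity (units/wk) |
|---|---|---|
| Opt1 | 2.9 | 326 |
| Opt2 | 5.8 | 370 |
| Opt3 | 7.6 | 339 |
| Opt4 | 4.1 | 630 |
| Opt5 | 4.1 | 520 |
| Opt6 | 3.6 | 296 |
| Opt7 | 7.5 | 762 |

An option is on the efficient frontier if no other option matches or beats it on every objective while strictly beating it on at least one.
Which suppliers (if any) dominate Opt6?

Opt1

Opt1: defect rate 2.9≤3.6, capacity 326≥296 — dominates Opt6.
Others (Opt2, Opt3, Opt4, Opt5, Opt7) are each worse than Opt6 on at least one objective.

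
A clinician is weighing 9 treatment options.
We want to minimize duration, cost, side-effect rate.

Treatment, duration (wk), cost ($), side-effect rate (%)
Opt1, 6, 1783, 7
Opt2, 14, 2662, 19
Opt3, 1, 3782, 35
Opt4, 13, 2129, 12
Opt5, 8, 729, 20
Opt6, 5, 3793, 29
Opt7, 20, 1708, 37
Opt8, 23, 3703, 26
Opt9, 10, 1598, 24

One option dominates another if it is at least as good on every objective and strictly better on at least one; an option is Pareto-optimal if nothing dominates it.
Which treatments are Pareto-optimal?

Opt1, Opt3, Opt5, Opt6

Opt1: not dominated (best side-effect rate).
Opt2: dominated by Opt1 (duration 6≤14, cost 1783≤2662, side-effect rate 7≤19).
Opt3: not dominated (best duration).
Opt4: dominated by Opt1 (duration 6≤13, cost 1783≤2129, side-effect rate 7≤12).
Opt5: not dominated (best cost).
Opt6: not dominated.
Opt7: dominated by Opt5 (duration 8≤20, cost 729≤1708, side-effect rate 20≤37).
Opt8: dominated by Opt1 (duration 6≤23, cost 1783≤3703, side-effect rate 7≤26).
Opt9: dominated by Opt5 (duration 8≤10, cost 729≤1598, side-effect rate 20≤24).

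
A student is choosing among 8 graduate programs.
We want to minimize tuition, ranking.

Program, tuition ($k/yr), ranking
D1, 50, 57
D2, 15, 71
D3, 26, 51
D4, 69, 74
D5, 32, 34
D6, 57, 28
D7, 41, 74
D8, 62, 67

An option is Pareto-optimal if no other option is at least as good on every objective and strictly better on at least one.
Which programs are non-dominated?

D2, D3, D5, D6

D1: dominated by D3 (tuition 26≤50, ranking 51≤57).
D2: not dominated (best tuition).
D3: not dominated.
D4: dominated by D1 (tuition 50≤69, ranking 57≤74).
D5: not dominated.
D6: not dominated (best ranking).
D7: dominated by D2 (tuition 15≤41, ranking 71≤74).
D8: dominated by D1 (tuition 50≤62, ranking 57≤67).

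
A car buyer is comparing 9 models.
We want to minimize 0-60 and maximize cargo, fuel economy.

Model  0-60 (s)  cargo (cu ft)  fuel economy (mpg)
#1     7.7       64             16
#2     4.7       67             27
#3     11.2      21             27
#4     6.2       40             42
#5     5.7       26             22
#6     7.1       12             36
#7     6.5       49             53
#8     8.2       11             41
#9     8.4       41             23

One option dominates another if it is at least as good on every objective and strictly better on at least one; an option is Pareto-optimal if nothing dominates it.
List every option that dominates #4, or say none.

#1: worse on 0-60 (7.7 vs 6.2).
#2: worse on fuel economy (27 vs 42).
#3: worse on 0-60 (11.2 vs 6.2).
#5: worse on cargo (26 vs 40).
#6: worse on 0-60 (7.1 vs 6.2).
#7: worse on 0-60 (6.5 vs 6.2).
#8: worse on 0-60 (8.2 vs 6.2).
#9: worse on 0-60 (8.4 vs 6.2).
No option dominates #4.

none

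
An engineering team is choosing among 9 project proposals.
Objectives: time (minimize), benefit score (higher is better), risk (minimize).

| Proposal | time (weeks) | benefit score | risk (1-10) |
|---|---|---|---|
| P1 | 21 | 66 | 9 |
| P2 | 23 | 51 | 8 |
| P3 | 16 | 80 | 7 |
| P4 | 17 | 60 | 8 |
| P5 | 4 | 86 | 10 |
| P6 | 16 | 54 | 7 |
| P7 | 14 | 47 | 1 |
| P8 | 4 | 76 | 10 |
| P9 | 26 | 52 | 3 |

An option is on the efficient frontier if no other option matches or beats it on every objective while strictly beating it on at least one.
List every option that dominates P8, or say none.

P5

P5: time 4≤4, benefit score 86≥76, risk 10≤10 — dominates P8.
Others (P1, P2, P3, P4, P6, P7, P9) are each worse than P8 on at least one objective.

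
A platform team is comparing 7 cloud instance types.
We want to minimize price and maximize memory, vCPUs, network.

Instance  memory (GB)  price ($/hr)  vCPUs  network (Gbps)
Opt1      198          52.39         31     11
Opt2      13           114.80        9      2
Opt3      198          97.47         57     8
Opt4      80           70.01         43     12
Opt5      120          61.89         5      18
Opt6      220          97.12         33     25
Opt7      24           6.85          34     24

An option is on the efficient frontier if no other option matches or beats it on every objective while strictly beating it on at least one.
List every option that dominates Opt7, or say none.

Opt1: worse on price (52.39 vs 6.85).
Opt2: worse on memory (13 vs 24).
Opt3: worse on price (97.47 vs 6.85).
Opt4: worse on price (70.01 vs 6.85).
Opt5: worse on price (61.89 vs 6.85).
Opt6: worse on price (97.12 vs 6.85).
No option dominates Opt7.

none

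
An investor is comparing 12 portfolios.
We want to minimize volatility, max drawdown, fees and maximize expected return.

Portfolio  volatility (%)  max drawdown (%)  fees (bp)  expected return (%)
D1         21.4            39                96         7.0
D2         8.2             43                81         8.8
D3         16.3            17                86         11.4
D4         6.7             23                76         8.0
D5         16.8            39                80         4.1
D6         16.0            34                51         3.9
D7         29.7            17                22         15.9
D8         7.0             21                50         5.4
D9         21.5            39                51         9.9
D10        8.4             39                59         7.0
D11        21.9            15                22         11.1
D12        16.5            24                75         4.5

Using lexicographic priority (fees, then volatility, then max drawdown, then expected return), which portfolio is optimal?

First minimize fees: best is 22, kept {D7, D11}.
Then minimize volatility: best is 21.9, kept {D11}.

D11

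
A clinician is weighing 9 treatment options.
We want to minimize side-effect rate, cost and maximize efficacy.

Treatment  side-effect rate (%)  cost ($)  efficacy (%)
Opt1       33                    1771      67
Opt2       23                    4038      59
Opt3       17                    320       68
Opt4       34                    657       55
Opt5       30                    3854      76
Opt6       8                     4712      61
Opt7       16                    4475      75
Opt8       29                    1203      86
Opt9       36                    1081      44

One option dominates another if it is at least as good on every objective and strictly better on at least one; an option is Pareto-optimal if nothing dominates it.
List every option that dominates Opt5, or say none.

Opt8

Opt8: side-effect rate 29≤30, cost 1203≤3854, efficacy 86≥76 — dominates Opt5.
Others (Opt1, Opt2, Opt3, Opt4, Opt6, Opt7, Opt9) are each worse than Opt5 on at least one objective.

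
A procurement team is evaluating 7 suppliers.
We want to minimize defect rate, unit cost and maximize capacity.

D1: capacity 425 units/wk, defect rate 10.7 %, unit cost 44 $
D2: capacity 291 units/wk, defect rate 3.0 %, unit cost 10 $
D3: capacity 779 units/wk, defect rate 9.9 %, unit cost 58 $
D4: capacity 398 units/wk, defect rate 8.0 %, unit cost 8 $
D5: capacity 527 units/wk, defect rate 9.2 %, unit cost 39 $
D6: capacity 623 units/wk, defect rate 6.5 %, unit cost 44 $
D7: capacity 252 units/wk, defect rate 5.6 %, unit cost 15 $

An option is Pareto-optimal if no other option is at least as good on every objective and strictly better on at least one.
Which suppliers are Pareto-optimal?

D2, D3, D4, D5, D6

D1: dominated by D5 (capacity 527≥425, defect rate 9.2≤10.7, unit cost 39≤44).
D2: not dominated (best defect rate).
D3: not dominated (best capacity).
D4: not dominated (best unit cost).
D5: not dominated.
D6: not dominated.
D7: dominated by D2 (capacity 291≥252, defect rate 3.0≤5.6, unit cost 10≤15).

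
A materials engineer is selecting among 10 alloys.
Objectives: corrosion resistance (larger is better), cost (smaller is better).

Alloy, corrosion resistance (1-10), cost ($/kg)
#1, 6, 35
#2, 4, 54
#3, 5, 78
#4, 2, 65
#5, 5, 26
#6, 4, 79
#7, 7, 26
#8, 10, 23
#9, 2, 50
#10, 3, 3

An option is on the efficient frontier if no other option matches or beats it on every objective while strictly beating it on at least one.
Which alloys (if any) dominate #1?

#7, #8

#7: corrosion resistance 7≥6, cost 26≤35 — dominates #1.
#8: corrosion resistance 10≥6, cost 23≤35 — dominates #1.
Others (#2, #3, #4, #5, #6, #9, #10) are each worse than #1 on at least one objective.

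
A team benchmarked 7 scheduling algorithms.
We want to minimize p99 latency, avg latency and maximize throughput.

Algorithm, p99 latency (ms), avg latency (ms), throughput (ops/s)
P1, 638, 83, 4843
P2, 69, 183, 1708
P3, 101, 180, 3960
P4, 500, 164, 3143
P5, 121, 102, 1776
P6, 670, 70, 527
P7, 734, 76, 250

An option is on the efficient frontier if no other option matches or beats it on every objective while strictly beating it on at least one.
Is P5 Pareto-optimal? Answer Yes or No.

Yes

P1: worse on p99 latency (638 vs 121).
P2: worse on avg latency (183 vs 102).
P3: worse on avg latency (180 vs 102).
P4: worse on p99 latency (500 vs 121).
P6: worse on p99 latency (670 vs 121).
P7: worse on p99 latency (734 vs 121).
No option is at least as good as P5 on every objective and strictly better on one.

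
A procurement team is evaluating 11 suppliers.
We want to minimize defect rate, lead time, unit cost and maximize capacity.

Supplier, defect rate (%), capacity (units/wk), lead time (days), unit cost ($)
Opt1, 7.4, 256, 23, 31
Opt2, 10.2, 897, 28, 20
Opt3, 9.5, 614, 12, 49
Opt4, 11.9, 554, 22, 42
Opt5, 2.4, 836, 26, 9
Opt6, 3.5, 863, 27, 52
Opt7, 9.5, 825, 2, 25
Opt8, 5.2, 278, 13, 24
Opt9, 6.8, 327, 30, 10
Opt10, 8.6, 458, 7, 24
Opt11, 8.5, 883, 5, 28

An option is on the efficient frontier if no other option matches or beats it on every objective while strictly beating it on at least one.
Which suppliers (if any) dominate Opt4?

Opt7: defect rate 9.5≤11.9, capacity 825≥554, lead time 2≤22, unit cost 25≤42 — dominates Opt4.
Opt11: defect rate 8.5≤11.9, capacity 883≥554, lead time 5≤22, unit cost 28≤42 — dominates Opt4.
Others (Opt1, Opt2, Opt3, Opt5, Opt6, Opt8, Opt9, Opt10) are each worse than Opt4 on at least one objective.

Opt7, Opt11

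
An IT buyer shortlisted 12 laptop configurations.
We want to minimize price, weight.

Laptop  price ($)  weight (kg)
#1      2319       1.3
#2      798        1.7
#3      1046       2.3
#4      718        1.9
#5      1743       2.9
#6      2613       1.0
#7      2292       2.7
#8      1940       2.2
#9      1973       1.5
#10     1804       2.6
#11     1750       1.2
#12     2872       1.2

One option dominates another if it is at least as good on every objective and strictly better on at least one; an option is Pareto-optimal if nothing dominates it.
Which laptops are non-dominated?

#2, #4, #6, #11

#1: dominated by #11 (price 1750≤2319, weight 1.2≤1.3).
#2: not dominated.
#3: dominated by #2 (price 798≤1046, weight 1.7≤2.3).
#4: not dominated (best price).
#5: dominated by #2 (price 798≤1743, weight 1.7≤2.9).
#6: not dominated (best weight).
#7: dominated by #2 (price 798≤2292, weight 1.7≤2.7).
#8: dominated by #2 (price 798≤1940, weight 1.7≤2.2).
#9: dominated by #11 (price 1750≤1973, weight 1.2≤1.5).
#10: dominated by #2 (price 798≤1804, weight 1.7≤2.6).
#11: not dominated.
#12: dominated by #6 (price 2613≤2872, weight 1.0≤1.2).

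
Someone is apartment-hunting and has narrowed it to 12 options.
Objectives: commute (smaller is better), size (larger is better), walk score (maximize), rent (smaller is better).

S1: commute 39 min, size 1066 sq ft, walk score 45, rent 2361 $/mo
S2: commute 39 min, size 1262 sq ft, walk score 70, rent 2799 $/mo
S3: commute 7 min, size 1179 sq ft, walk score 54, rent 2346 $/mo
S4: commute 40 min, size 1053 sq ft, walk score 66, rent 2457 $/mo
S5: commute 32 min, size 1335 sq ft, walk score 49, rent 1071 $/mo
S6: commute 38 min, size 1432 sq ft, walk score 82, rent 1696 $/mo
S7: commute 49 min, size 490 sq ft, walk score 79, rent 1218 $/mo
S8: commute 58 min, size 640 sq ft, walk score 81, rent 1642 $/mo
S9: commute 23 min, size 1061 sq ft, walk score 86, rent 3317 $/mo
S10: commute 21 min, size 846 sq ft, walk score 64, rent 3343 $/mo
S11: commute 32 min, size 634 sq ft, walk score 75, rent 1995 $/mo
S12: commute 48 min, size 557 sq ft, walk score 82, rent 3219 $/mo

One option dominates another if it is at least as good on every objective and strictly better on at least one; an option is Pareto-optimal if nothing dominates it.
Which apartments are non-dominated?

S1: dominated by S3 (commute 7≤39, size 1179≥1066, walk score 54≥45, rent 2346≤2361).
S2: dominated by S6 (commute 38≤39, size 1432≥1262, walk score 82≥70, rent 1696≤2799).
S3: not dominated (best commute).
S4: dominated by S6 (commute 38≤40, size 1432≥1053, walk score 82≥66, rent 1696≤2457).
S5: not dominated (best rent).
S6: not dominated (best size).
S7: not dominated.
S8: not dominated.
S9: not dominated (best walk score).
S10: not dominated.
S11: not dominated.
S12: dominated by S6 (commute 38≤48, size 1432≥557, walk score 82≥82, rent 1696≤3219).

S3, S5, S6, S7, S8, S9, S10, S11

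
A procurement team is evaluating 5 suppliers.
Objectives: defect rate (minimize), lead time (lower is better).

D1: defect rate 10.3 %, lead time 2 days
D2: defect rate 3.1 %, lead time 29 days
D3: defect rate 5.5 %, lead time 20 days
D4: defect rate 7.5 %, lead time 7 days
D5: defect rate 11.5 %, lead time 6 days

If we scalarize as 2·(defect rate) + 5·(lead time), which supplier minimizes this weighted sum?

D1: 2·10.3 + 5·2 = 30.6
D2: 2·3.1 + 5·29 = 151.2
D3: 2·5.5 + 5·20 = 111.0
D4: 2·7.5 + 5·7 = 50.0
D5: 2·11.5 + 5·6 = 53.0
Lowest: D1 at 30.6.

D1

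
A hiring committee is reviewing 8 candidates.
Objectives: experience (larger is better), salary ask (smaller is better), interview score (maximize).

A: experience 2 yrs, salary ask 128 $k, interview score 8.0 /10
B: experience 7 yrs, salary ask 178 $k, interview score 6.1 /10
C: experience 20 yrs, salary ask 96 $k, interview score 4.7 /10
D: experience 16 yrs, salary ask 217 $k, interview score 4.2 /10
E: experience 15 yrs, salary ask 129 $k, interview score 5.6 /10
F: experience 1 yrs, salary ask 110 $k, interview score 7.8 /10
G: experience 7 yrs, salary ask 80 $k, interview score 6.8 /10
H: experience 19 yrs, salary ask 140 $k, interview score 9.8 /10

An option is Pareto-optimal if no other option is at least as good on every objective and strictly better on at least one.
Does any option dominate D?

C vs D: experience 20≥16, salary ask 96≤217, interview score 4.7≥4.2 — C is at least as good on every objective and strictly better on at least one, so C dominates D.

Yes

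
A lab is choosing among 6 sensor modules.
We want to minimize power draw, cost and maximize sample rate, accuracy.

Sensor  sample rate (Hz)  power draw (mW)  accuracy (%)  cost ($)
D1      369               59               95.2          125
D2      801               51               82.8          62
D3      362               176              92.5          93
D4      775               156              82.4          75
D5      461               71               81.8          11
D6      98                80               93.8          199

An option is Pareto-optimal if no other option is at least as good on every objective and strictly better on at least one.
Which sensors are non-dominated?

D1, D2, D3, D5

D1: not dominated (best accuracy).
D2: not dominated (best sample rate).
D3: not dominated.
D4: dominated by D2 (sample rate 801≥775, power draw 51≤156, accuracy 82.8≥82.4, cost 62≤75).
D5: not dominated (best cost).
D6: dominated by D1 (sample rate 369≥98, power draw 59≤80, accuracy 95.2≥93.8, cost 125≤199).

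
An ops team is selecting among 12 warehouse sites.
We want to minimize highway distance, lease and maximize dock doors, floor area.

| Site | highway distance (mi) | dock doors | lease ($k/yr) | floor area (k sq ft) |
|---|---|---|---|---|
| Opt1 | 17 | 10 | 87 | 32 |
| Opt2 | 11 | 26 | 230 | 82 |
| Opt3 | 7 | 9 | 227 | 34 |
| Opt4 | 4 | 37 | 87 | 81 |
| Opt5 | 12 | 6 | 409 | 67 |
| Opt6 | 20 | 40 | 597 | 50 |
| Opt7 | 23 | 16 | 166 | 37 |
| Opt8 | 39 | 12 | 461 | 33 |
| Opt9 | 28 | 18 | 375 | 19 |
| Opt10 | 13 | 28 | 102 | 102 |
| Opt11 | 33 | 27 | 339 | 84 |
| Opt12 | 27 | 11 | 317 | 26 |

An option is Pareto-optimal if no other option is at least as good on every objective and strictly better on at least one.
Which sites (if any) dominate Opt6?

none

Opt1: worse on dock doors (10 vs 40).
Opt2: worse on dock doors (26 vs 40).
Opt3: worse on dock doors (9 vs 40).
Opt4: worse on dock doors (37 vs 40).
Opt5: worse on dock doors (6 vs 40).
Opt7: worse on highway distance (23 vs 20).
Opt8: worse on highway distance (39 vs 20).
Opt9: worse on highway distance (28 vs 20).
Opt10: worse on dock doors (28 vs 40).
Opt11: worse on highway distance (33 vs 20).
Opt12: worse on highway distance (27 vs 20).
No option dominates Opt6.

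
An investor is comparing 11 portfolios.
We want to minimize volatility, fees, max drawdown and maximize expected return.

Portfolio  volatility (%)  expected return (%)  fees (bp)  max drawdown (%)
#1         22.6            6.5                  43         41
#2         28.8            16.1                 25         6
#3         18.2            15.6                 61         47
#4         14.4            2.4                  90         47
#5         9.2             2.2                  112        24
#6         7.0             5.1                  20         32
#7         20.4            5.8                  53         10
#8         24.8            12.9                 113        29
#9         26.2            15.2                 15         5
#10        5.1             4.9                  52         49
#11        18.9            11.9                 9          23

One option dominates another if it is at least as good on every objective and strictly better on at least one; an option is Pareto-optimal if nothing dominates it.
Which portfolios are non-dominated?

#1: dominated by #11 (volatility 18.9≤22.6, expected return 11.9≥6.5, fees 9≤43, max drawdown 23≤41).
#2: not dominated (best expected return).
#3: not dominated.
#4: dominated by #6 (volatility 7.0≤14.4, expected return 5.1≥2.4, fees 20≤90, max drawdown 32≤47).
#5: not dominated.
#6: not dominated.
#7: not dominated.
#8: not dominated.
#9: not dominated (best max drawdown).
#10: not dominated (best volatility).
#11: not dominated (best fees).

#2, #3, #5, #6, #7, #8, #9, #10, #11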